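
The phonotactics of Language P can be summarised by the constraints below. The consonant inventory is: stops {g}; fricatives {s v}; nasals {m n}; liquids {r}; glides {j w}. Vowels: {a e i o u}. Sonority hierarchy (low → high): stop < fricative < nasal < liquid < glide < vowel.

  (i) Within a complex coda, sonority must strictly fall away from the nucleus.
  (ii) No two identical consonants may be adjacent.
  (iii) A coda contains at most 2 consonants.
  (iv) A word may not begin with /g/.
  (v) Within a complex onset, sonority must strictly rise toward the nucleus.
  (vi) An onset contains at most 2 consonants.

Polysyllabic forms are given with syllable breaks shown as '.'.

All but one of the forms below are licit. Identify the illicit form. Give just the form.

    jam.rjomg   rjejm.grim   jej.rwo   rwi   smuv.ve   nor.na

smuv.ve

jam.rjomg — σ1 onset /j/, coda /m/ ok; σ2 onset /rj/ (4→5 rises), coda /mg/ (3→1 falls) ok → licit
rjejm.grim — σ1 onset /rj/ (4→5 rises), coda /jm/ (5→3 falls) ok; σ2 onset /gr/ (1→4 rises), coda /m/ ok → licit
jej.rwo — σ1 onset /j/, coda /j/ ok; σ2 onset /rw/ (4→5 rises), coda /∅/ ok → licit
rwi — σ1 onset /rw/ (4→5 rises), coda /∅/ ok → licit
smuv.ve — violates constraint (ii): adjacent identical consonants /vv/ → illicit
nor.na — σ1 onset /n/, coda /r/ ok; σ2 onset /n/, coda /∅/ ok → licit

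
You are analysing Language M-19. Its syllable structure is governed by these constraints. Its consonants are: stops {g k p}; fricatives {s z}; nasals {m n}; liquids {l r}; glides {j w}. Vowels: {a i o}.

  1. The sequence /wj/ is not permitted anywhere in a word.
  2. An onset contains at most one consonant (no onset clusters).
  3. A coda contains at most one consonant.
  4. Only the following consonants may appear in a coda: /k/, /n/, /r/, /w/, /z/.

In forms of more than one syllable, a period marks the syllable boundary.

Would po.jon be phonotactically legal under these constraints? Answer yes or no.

yes

po.jon — σ1 onset /p/, coda /∅/ ok; σ2 onset /j/, coda /n/ ok → phonotactically legal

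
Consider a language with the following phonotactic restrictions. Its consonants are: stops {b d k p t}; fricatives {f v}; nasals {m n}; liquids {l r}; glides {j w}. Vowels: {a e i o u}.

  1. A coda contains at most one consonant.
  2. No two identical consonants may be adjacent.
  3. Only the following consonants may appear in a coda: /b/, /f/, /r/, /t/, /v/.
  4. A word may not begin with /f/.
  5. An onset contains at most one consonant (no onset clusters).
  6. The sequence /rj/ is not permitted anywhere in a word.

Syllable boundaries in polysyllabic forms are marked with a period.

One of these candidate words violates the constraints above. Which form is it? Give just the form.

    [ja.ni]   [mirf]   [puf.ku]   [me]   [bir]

[mirf]

[ja.ni] — σ1 onset /j/, coda /∅/ ok; σ2 onset /n/, coda /∅/ ok → phonotactically legal
[mirf] — violates constraint 1: syllable 1 coda /rf/ has 2 consonants (> 1) → phonotactically illegal
[puf.ku] — σ1 onset /p/, coda /f/ ok; σ2 onset /k/, coda /∅/ ok → phonotactically legal
[me] — σ1 onset /m/, coda /∅/ ok → phonotactically legal
[bir] — σ1 onset /b/, coda /r/ ok → phonotactically legal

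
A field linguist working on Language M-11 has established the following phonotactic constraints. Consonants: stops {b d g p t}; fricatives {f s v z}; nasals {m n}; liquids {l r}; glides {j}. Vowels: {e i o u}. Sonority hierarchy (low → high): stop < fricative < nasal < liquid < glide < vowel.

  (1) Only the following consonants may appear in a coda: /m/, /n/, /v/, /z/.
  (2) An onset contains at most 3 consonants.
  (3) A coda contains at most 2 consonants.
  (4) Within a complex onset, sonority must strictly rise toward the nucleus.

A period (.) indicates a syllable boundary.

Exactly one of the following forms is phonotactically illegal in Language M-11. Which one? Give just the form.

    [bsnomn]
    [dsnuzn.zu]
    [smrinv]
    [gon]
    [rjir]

[rjir]

[bsnomn] — σ1 onset /bsn/ (1→2→3 rises), coda /mn/ (2C) ok → phonotactically legal
[dsnuzn.zu] — σ1 onset /dsn/ (1→2→3 rises), coda /zn/ (2C) ok; σ2 onset /z/, coda /∅/ ok → phonotactically legal
[smrinv] — σ1 onset /smr/ (2→3→4 rises), coda /nv/ (2C) ok → phonotactically legal
[gon] — σ1 onset /g/, coda /n/ ok → phonotactically legal
[rjir] — violates constraint 1: syllable 1 coda contains /r/, which is not a licensed coda consonant → phonotactically illegal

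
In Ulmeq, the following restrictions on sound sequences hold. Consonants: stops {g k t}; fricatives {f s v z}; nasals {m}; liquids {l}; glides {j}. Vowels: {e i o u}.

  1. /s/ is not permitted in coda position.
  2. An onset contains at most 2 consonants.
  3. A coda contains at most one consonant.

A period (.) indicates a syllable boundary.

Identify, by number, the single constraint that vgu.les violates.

vgu.les: syllable 2 coda contains /s/.
This is a violation of constraint 1: "/s/ is not permitted in coda position."
The remaining constraints (2, 3) are satisfied.

1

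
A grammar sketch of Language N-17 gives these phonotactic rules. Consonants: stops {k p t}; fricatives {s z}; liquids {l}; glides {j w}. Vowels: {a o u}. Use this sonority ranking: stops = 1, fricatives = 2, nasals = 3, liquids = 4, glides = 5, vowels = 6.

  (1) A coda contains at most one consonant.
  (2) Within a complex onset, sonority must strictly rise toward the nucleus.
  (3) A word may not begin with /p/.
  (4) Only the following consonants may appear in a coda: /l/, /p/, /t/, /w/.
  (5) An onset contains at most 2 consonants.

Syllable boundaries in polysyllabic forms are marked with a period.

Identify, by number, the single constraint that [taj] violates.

4

[taj]: syllable 1 coda contains /j/, which is not a licensed coda consonant.
This is a violation of constraint 4: "Only the following consonants may appear in a coda: /l/, /p/, /t/, /w/."
The remaining constraints (1, 2, 3, 5) are satisfied.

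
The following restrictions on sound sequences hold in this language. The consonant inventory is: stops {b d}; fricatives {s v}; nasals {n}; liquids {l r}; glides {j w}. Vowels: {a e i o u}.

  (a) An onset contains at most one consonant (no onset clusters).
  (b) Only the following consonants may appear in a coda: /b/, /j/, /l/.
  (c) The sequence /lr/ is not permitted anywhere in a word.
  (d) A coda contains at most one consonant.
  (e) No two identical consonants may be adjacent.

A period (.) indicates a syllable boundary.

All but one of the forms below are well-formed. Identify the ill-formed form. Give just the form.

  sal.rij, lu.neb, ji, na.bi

sal.rij

sal.rij — violates constraint (c): contains banned sequence /lr/ → ill-formed
lu.neb — σ1 onset /l/, coda /∅/ ok; σ2 onset /n/, coda /b/ ok → well-formed
ji — σ1 onset /j/, coda /∅/ ok → well-formed
na.bi — σ1 onset /n/, coda /∅/ ok; σ2 onset /b/, coda /∅/ ok → well-formed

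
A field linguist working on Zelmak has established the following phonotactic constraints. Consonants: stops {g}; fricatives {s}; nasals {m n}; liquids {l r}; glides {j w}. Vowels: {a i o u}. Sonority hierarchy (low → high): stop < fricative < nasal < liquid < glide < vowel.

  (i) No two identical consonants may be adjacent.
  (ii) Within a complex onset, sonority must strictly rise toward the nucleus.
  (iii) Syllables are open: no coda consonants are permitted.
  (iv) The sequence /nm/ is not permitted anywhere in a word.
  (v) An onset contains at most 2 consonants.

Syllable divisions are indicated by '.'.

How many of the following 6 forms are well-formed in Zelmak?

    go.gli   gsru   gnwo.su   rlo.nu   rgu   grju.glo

go.gli — σ1 onset /g/, coda /∅/ ok; σ2 onset /gl/ (1→4 rises), coda /∅/ ok → well-formed
gsru — violates constraint (v): syllable 1 onset /gsr/ has 3 consonants (> 2) → ill-formed
gnwo.su — violates constraint (v): syllable 1 onset /gnw/ has 3 consonants (> 2) → ill-formed
rlo.nu — violates constraint (ii): syllable 1 onset /rl/: /r/ (liquid, 4) → /l/ (liquid, 4) does not rise → ill-formed
rgu — violates constraint (ii): syllable 1 onset /rg/: /r/ (liquid, 4) → /g/ (stop, 1) does not rise → ill-formed
grju.glo — violates constraint (v): syllable 1 onset /grj/ has 3 consonants (> 2) → ill-formed
Well-formed: go.gli → 1.

1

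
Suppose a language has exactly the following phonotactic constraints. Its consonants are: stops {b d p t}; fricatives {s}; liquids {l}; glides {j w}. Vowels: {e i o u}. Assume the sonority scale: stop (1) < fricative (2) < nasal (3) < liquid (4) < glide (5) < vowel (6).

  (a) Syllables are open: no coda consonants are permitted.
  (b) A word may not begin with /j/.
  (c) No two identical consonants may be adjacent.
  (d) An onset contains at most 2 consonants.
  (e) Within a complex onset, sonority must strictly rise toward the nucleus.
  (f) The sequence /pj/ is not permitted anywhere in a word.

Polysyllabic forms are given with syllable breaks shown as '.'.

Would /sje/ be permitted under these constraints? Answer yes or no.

yes

/sje/ — σ1 onset /sj/ (2→5 rises), coda /∅/ ok → permitted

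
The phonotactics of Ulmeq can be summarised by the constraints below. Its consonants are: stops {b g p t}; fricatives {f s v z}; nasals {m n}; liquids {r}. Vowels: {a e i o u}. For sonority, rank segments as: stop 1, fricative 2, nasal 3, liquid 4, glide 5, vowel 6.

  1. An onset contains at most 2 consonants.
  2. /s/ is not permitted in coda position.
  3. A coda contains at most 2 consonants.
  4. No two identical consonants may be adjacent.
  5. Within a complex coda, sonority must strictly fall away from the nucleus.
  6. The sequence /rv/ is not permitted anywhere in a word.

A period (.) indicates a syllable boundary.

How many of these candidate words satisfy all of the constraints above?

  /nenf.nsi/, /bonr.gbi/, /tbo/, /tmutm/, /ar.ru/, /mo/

/nenf.nsi/ — σ1 onset /n/, coda /nf/ (3→2 falls) ok; σ2 onset /ns/ (2C), coda /∅/ ok → permitted
/bonr.gbi/ — violates constraint 5: syllable 1 coda /nr/: /n/ (nasal, 3) → /r/ (liquid, 4) does not fall → not permitted
/tbo/ — σ1 onset /tb/ (2C), coda /∅/ ok → permitted
/tmutm/ — violates constraint 5: syllable 1 coda /tm/: /t/ (stop, 1) → /m/ (nasal, 3) does not fall → not permitted
/ar.ru/ — violates constraint 4: adjacent identical consonants /rr/ → not permitted
/mo/ — σ1 onset /m/, coda /∅/ ok → permitted
Permitted: /nenf.nsi/, /tbo/, /mo/ → 3.

3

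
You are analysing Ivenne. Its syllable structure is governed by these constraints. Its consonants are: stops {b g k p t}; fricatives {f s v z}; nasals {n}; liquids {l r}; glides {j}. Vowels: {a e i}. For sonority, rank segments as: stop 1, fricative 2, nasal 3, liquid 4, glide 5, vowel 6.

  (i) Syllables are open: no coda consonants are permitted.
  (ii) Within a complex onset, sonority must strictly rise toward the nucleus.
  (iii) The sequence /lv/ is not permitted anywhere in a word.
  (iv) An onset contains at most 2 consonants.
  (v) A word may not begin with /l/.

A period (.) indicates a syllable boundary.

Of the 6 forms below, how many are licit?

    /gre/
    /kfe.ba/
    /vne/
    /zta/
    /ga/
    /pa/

/gre/ — σ1 onset /gr/ (1→4 rises), coda /∅/ ok → licit
/kfe.ba/ — σ1 onset /kf/ (1→2 rises), coda /∅/ ok; σ2 onset /b/, coda /∅/ ok → licit
/vne/ — σ1 onset /vn/ (2→3 rises), coda /∅/ ok → licit
/zta/ — violates constraint (ii): syllable 1 onset /zt/: /z/ (fricative, 2) → /t/ (stop, 1) does not rise → illicit
/ga/ — σ1 onset /g/, coda /∅/ ok → licit
/pa/ — σ1 onset /p/, coda /∅/ ok → licit
Licit: /gre/, /kfe.ba/, /vne/, /ga/, /pa/ → 5.

5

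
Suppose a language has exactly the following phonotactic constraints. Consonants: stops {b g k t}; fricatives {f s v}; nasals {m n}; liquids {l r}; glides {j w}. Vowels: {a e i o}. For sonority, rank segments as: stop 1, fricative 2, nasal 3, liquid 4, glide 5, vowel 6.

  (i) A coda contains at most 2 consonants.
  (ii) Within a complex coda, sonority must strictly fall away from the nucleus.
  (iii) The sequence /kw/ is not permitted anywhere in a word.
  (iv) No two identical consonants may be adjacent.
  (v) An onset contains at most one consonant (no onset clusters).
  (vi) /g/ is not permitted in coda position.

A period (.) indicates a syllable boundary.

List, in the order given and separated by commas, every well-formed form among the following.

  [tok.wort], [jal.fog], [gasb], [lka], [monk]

[gasb], [monk]

[tok.wort] — violates constraint (iii): contains banned sequence /kw/ → ill-formed
[jal.fog] — violates constraint (vi): syllable 2 coda contains /g/ → ill-formed
[gasb] — σ1 onset /g/, coda /sb/ (2→1 falls) ok → well-formed
[lka] — violates constraint (v): syllable 1 onset /lk/ has 2 consonants (> 1) → ill-formed
[monk] — σ1 onset /m/, coda /nk/ (3→1 falls) ok → well-formed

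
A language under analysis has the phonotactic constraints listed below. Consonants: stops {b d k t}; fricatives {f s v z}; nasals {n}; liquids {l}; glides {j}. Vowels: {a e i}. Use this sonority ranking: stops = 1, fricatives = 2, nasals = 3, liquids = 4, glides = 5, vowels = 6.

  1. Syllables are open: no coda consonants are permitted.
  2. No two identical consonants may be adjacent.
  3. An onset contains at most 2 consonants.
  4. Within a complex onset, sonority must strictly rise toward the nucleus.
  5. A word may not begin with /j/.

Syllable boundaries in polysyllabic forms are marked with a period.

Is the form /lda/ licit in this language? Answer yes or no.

/lda/ — violates constraint 4: syllable 1 onset /ld/: /l/ (liquid, 4) → /d/ (stop, 1) does not rise → illicit

no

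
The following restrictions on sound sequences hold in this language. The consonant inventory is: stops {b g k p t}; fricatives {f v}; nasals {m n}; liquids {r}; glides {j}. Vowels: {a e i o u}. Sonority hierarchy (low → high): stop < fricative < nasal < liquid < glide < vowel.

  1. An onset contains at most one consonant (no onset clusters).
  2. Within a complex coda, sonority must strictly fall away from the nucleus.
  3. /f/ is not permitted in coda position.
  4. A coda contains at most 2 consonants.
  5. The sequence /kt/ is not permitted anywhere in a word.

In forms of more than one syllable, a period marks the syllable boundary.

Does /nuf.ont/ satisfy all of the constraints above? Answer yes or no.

/nuf.ont/ — violates constraint 3: syllable 1 coda contains /f/ → phonotactically illegal

no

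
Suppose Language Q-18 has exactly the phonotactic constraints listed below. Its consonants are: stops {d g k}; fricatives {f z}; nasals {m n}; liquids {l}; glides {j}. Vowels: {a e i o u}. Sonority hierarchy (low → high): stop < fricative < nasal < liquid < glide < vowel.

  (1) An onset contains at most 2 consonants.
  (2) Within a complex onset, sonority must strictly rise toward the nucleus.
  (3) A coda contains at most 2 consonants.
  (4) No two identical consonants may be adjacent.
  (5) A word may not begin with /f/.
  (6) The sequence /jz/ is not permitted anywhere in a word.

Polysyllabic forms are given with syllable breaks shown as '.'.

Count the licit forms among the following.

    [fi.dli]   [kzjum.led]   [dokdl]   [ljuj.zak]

0

[fi.dli] — violates constraint 5: word begins with /f/ → illicit
[kzjum.led] — violates constraint 1: syllable 1 onset /kzj/ has 3 consonants (> 2) → illicit
[dokdl] — violates constraint 3: syllable 1 coda /kdl/ has 3 consonants (> 2) → illicit
[ljuj.zak] — violates constraint 6: contains banned sequence /jz/ → illicit
No form is licit → 0.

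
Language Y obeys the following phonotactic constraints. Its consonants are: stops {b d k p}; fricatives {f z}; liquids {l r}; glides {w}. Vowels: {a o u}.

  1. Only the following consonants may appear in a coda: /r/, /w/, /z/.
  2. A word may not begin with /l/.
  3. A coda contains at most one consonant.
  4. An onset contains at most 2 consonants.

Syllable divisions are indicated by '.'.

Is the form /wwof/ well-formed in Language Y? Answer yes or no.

/wwof/ — violates constraint 1: syllable 1 coda contains /f/, which is not a licensed coda consonant → ill-formed

no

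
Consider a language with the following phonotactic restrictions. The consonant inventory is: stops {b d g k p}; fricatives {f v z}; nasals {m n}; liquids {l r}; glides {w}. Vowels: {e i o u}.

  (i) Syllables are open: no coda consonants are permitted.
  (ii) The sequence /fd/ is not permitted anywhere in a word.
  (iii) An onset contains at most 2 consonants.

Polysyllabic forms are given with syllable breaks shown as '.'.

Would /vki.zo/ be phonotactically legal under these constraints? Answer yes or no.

yes

/vki.zo/ — σ1 onset /vk/ (2C), coda /∅/ ok; σ2 onset /z/, coda /∅/ ok → phonotactically legal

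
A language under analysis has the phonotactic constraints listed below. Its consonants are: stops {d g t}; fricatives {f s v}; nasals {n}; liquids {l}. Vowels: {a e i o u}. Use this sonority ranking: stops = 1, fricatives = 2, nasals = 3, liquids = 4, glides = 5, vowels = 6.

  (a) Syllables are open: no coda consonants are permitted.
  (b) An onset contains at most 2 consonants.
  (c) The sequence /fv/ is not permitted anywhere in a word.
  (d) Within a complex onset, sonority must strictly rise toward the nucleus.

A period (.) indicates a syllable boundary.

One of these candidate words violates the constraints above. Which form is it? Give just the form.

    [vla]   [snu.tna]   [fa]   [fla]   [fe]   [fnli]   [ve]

[vla] — σ1 onset /vl/ (2→4 rises), coda /∅/ ok → licit
[snu.tna] — σ1 onset /sn/ (2→3 rises), coda /∅/ ok; σ2 onset /tn/ (1→3 rises), coda /∅/ ok → licit
[fa] — σ1 onset /f/, coda /∅/ ok → licit
[fla] — σ1 onset /fl/ (2→4 rises), coda /∅/ ok → licit
[fe] — σ1 onset /f/, coda /∅/ ok → licit
[fnli] — violates constraint (b): syllable 1 onset /fnl/ has 3 consonants (> 2) → illicit
[ve] — σ1 onset /v/, coda /∅/ ok → licit

[fnli]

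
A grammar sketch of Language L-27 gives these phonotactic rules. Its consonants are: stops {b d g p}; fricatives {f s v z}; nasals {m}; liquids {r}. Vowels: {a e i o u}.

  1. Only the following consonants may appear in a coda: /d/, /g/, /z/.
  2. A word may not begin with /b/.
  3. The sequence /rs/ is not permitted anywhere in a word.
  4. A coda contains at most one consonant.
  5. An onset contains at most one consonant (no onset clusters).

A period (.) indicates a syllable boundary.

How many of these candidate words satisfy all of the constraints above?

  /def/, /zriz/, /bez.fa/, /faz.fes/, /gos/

0

/def/ — violates constraint 1: syllable 1 coda contains /f/, which is not a licensed coda consonant → illicit
/zriz/ — violates constraint 5: syllable 1 onset /zr/ has 2 consonants (> 1) → illicit
/bez.fa/ — violates constraint 2: word begins with /b/ → illicit
/faz.fes/ — violates constraint 1: syllable 2 coda contains /s/, which is not a licensed coda consonant → illicit
/gos/ — violates constraint 1: syllable 1 coda contains /s/, which is not a licensed coda consonant → illicit
No form is licit → 0.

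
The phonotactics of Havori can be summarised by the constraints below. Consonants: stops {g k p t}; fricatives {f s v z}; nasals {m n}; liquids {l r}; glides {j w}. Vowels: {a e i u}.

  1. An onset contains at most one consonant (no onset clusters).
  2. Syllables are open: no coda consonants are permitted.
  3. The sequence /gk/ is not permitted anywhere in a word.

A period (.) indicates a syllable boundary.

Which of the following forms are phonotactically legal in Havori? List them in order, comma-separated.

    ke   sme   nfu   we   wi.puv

ke, we

ke — σ1 onset /k/, coda /∅/ ok → phonotactically legal
sme — violates constraint 1: syllable 1 onset /sm/ has 2 consonants (> 1) → phonotactically illegal
nfu — violates constraint 1: syllable 1 onset /nf/ has 2 consonants (> 1) → phonotactically illegal
we — σ1 onset /w/, coda /∅/ ok → phonotactically legal
wi.puv — violates constraint 2: syllable 2 coda /v/ has 1 consonant (> 0) → phonotactically illegal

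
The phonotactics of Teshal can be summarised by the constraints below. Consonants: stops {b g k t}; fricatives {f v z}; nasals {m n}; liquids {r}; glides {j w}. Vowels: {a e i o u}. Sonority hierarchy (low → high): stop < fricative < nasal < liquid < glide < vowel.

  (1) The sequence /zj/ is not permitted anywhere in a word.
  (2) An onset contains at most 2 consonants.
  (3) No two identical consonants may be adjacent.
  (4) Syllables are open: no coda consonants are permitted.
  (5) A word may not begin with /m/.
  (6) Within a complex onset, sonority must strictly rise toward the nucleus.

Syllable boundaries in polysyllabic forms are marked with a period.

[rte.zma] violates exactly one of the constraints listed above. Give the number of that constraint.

6

[rte.zma]: syllable 1 onset /rt/: /r/ (liquid, 4) → /t/ (stop, 1) does not rise.
This is a violation of constraint 6: "Within a complex onset, sonority must strictly rise toward the nucleus."
The remaining constraints (1, 2, 3, 4, 5) are satisfied.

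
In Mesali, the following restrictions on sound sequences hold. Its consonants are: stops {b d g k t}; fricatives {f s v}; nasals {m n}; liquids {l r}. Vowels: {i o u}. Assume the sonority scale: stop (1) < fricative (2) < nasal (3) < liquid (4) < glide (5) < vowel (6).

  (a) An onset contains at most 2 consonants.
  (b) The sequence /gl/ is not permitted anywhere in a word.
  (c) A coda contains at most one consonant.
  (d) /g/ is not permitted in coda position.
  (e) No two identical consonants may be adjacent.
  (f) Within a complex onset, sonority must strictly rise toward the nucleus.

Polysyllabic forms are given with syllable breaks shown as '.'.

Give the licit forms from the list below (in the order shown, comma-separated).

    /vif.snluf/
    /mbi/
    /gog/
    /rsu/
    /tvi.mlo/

/vif.snluf/ — violates constraint (a): syllable 2 onset /snl/ has 3 consonants (> 2) → illicit
/mbi/ — violates constraint (f): syllable 1 onset /mb/: /m/ (nasal, 3) → /b/ (stop, 1) does not rise → illicit
/gog/ — violates constraint (d): syllable 1 coda contains /g/ → illicit
/rsu/ — violates constraint (f): syllable 1 onset /rs/: /r/ (liquid, 4) → /s/ (fricative, 2) does not rise → illicit
/tvi.mlo/ — σ1 onset /tv/ (1→2 rises), coda /∅/ ok; σ2 onset /ml/ (3→4 rises), coda /∅/ ok → licit

/tvi.mlo/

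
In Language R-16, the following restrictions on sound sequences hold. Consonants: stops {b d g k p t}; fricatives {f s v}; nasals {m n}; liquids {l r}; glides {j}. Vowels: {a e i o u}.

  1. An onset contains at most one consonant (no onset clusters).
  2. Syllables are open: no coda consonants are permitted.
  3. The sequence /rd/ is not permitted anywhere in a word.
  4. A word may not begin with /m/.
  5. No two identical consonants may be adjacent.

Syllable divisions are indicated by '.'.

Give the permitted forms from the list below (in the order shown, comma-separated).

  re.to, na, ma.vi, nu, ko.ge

re.to — σ1 onset /r/, coda /∅/ ok; σ2 onset /t/, coda /∅/ ok → permitted
na — σ1 onset /n/, coda /∅/ ok → permitted
ma.vi — violates constraint 4: word begins with /m/ → not permitted
nu — σ1 onset /n/, coda /∅/ ok → permitted
ko.ge — σ1 onset /k/, coda /∅/ ok; σ2 onset /g/, coda /∅/ ok → permitted

re.to, na, nu, ko.ge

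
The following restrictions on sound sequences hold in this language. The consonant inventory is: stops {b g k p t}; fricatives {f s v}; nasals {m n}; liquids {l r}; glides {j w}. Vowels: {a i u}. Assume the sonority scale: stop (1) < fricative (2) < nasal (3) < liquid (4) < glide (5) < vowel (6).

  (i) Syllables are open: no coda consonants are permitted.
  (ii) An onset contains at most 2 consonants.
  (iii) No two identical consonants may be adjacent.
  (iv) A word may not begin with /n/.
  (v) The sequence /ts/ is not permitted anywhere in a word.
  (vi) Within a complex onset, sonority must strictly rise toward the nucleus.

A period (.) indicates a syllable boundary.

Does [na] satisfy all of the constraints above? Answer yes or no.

[na] — violates constraint (iv): word begins with /n/ → ill-formed

no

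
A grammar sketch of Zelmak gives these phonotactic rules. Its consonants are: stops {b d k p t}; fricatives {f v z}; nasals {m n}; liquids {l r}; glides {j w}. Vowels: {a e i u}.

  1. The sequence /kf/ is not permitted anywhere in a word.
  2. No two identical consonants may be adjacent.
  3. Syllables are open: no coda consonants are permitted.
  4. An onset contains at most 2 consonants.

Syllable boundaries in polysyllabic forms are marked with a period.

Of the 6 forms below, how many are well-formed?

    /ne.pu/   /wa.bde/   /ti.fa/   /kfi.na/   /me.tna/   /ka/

/ne.pu/ — σ1 onset /n/, coda /∅/ ok; σ2 onset /p/, coda /∅/ ok → well-formed
/wa.bde/ — σ1 onset /w/, coda /∅/ ok; σ2 onset /bd/ (2C), coda /∅/ ok → well-formed
/ti.fa/ — σ1 onset /t/, coda /∅/ ok; σ2 onset /f/, coda /∅/ ok → well-formed
/kfi.na/ — violates constraint 1: contains banned sequence /kf/ → ill-formed
/me.tna/ — σ1 onset /m/, coda /∅/ ok; σ2 onset /tn/ (2C), coda /∅/ ok → well-formed
/ka/ — σ1 onset /k/, coda /∅/ ok → well-formed
Well-formed: /ne.pu/, /wa.bde/, /ti.fa/, /me.tna/, /ka/ → 5.

5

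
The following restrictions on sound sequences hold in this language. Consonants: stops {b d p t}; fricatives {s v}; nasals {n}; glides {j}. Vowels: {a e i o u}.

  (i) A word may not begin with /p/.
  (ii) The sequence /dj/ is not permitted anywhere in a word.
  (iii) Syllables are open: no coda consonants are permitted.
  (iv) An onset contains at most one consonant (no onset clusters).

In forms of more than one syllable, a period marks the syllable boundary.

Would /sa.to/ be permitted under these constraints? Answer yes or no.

yes

/sa.to/ — σ1 onset /s/, coda /∅/ ok; σ2 onset /t/, coda /∅/ ok → permitted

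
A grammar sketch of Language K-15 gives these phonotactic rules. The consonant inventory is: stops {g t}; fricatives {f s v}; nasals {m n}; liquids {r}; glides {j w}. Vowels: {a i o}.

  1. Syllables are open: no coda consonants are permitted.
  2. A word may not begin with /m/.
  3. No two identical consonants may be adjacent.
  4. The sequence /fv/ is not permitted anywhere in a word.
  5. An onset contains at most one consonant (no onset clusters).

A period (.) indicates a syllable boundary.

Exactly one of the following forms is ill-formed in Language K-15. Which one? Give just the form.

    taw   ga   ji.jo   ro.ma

taw

taw — violates constraint 1: syllable 1 coda /w/ has 1 consonant (> 0) → ill-formed
ga — σ1 onset /g/, coda /∅/ ok → well-formed
ji.jo — σ1 onset /j/, coda /∅/ ok; σ2 onset /j/, coda /∅/ ok → well-formed
ro.ma — σ1 onset /r/, coda /∅/ ok; σ2 onset /m/, coda /∅/ ok → well-formed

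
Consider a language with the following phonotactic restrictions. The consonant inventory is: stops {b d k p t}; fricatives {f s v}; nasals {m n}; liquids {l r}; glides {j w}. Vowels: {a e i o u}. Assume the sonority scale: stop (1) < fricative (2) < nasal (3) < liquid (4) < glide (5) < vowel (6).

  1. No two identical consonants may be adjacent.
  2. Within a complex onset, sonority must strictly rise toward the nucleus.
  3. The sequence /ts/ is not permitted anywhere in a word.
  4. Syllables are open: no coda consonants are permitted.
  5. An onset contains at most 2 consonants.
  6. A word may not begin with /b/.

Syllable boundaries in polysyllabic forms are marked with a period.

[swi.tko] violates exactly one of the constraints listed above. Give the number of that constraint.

2

[swi.tko]: syllable 2 onset /tk/: /t/ (stop, 1) → /k/ (stop, 1) does not rise.
This is a violation of constraint 2: "Within a complex onset, sonority must strictly rise toward the nucleus."
The remaining constraints (1, 3, 4, 5, 6) are satisfied.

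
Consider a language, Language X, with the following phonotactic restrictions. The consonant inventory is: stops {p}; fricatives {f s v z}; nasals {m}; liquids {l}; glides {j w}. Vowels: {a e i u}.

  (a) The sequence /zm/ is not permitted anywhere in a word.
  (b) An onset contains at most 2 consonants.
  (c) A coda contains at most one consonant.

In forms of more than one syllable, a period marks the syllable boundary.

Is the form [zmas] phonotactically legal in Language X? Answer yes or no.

[zmas] — violates constraint (a): contains banned sequence /zm/ → phonotactically illegal

no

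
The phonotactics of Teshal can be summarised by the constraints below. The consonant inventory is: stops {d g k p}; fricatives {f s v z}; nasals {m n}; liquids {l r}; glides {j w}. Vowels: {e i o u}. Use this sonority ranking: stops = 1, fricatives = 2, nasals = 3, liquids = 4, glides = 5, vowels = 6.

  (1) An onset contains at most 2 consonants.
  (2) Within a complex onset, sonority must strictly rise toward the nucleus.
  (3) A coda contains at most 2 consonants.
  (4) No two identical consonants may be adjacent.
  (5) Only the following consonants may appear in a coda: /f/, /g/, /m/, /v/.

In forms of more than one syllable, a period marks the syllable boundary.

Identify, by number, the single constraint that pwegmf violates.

pwegmf: syllable 1 coda /gmf/ has 3 consonants (> 2).
This is a violation of constraint 3: "A coda contains at most 2 consonants."
The remaining constraints (1, 2, 4, 5) are satisfied.

3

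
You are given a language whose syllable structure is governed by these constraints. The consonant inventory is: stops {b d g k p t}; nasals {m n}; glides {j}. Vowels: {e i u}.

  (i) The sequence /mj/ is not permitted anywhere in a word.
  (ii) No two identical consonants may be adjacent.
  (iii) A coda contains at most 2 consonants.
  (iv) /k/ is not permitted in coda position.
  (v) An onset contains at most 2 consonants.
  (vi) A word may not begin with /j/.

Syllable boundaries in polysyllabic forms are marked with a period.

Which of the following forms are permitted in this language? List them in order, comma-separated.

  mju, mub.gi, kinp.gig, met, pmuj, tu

mub.gi, kinp.gig, met, pmuj, tu

mju — violates constraint (i): contains banned sequence /mj/ → not permitted
mub.gi — σ1 onset /m/, coda /b/ ok; σ2 onset /g/, coda /∅/ ok → permitted
kinp.gig — σ1 onset /k/, coda /np/ (2C) ok; σ2 onset /g/, coda /g/ ok → permitted
met — σ1 onset /m/, coda /t/ ok → permitted
pmuj — σ1 onset /pm/ (2C), coda /j/ ok → permitted
tu — σ1 onset /t/, coda /∅/ ok → permitted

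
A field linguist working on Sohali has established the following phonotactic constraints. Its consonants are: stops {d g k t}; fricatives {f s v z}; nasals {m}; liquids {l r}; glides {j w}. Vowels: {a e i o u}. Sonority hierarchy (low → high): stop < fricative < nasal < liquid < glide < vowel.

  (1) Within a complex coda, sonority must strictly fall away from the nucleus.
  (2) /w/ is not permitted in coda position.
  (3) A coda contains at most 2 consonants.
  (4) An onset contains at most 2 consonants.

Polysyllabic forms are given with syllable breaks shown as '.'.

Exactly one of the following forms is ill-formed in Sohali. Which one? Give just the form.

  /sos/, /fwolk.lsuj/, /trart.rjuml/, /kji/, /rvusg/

/sos/ — σ1 onset /s/, coda /s/ ok → well-formed
/fwolk.lsuj/ — σ1 onset /fw/ (2C), coda /lk/ (4→1 falls) ok; σ2 onset /ls/ (2C), coda /j/ ok → well-formed
/trart.rjuml/ — violates constraint 1: syllable 2 coda /ml/: /m/ (nasal, 3) → /l/ (liquid, 4) does not fall → ill-formed
/kji/ — σ1 onset /kj/ (2C), coda /∅/ ok → well-formed
/rvusg/ — σ1 onset /rv/ (2C), coda /sg/ (2→1 falls) ok → well-formed

/trart.rjuml/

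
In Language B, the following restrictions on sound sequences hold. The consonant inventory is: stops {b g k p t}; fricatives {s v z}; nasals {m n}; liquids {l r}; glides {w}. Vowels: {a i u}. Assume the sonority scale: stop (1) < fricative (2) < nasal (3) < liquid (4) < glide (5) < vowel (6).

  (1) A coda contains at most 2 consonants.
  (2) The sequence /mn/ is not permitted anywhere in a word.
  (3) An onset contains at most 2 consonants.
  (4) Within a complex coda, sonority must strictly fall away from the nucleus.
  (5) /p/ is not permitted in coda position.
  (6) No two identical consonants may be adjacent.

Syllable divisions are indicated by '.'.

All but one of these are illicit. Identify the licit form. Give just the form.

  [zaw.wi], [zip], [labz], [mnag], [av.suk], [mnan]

[zaw.wi] — violates constraint 6: adjacent identical consonants /ww/ → illicit
[zip] — violates constraint 5: syllable 1 coda contains /p/ → illicit
[labz] — violates constraint 4: syllable 1 coda /bz/: /b/ (stop, 1) → /z/ (fricative, 2) does not fall → illicit
[mnag] — violates constraint 2: contains banned sequence /mn/ → illicit
[av.suk] — σ1 onset /∅/, coda /v/ ok; σ2 onset /s/, coda /k/ ok → licit
[mnan] — violates constraint 2: contains banned sequence /mn/ → illicit

[av.suk]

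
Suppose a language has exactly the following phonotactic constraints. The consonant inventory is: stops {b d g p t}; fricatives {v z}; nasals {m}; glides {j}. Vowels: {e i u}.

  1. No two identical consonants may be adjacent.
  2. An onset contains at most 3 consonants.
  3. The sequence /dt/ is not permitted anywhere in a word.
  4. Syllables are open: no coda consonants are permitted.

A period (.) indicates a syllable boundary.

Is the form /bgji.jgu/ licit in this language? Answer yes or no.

/bgji.jgu/ — σ1 onset /bgj/ (3C), coda /∅/ ok; σ2 onset /jg/ (2C), coda /∅/ ok → licit

yes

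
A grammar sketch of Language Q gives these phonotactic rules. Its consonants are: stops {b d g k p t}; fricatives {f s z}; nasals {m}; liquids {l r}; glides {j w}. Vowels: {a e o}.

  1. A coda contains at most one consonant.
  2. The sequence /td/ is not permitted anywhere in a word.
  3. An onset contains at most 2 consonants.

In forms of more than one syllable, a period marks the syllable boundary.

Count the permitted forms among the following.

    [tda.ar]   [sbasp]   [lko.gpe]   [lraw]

[tda.ar] — violates constraint 2: contains banned sequence /td/ → not permitted
[sbasp] — violates constraint 1: syllable 1 coda /sp/ has 2 consonants (> 1) → not permitted
[lko.gpe] — σ1 onset /lk/ (2C), coda /∅/ ok; σ2 onset /gp/ (2C), coda /∅/ ok → permitted
[lraw] — σ1 onset /lr/ (2C), coda /w/ ok → permitted
Permitted: [lko.gpe], [lraw] → 2.

2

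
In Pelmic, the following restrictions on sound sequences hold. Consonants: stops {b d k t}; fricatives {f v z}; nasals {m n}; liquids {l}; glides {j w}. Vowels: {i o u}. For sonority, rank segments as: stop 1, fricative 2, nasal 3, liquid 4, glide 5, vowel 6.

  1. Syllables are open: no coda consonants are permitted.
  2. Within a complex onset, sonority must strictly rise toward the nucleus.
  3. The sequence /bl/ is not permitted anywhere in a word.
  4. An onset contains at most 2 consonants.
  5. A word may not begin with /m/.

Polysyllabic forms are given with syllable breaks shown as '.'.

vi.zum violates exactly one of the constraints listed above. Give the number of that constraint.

vi.zum: syllable 2 coda /m/ has 1 consonant (> 0).
This is a violation of constraint 1: "Syllables are open: no coda consonants are permitted."
The remaining constraints (2, 3, 4, 5) are satisfied.

1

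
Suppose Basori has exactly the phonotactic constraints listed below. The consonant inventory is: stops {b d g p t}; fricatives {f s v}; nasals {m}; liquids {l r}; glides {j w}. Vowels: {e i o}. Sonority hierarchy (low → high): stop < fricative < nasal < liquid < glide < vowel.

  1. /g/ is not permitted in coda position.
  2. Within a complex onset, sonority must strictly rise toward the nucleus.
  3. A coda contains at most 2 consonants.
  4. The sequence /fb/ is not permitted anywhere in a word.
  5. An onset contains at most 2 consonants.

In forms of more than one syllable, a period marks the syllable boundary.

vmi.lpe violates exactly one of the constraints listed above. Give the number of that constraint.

2

vmi.lpe: syllable 2 onset /lp/: /l/ (liquid, 4) → /p/ (stop, 1) does not rise.
This is a violation of constraint 2: "Within a complex onset, sonority must strictly rise toward the nucleus."
The remaining constraints (1, 3, 4, 5) are satisfied.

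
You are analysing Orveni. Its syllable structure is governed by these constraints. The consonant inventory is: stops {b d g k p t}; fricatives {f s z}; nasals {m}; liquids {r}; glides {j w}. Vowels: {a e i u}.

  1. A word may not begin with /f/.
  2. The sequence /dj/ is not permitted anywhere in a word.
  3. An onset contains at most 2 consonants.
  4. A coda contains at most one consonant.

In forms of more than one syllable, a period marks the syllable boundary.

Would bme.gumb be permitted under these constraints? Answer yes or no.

no

bme.gumb — violates constraint 4: syllable 2 coda /mb/ has 2 consonants (> 1) → not permitted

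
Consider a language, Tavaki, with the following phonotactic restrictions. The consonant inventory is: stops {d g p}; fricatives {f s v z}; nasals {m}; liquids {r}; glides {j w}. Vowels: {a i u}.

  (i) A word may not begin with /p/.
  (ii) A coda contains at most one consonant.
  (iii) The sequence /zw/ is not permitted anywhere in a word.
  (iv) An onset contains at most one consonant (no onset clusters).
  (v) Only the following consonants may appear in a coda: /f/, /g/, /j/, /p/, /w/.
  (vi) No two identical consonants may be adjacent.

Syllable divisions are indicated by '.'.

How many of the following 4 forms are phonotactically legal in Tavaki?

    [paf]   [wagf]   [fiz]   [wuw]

[paf] — violates constraint (i): word begins with /p/ → phonotactically illegal
[wagf] — violates constraint (ii): syllable 1 coda /gf/ has 2 consonants (> 1) → phonotactically illegal
[fiz] — violates constraint (v): syllable 1 coda contains /z/, which is not a licensed coda consonant → phonotactically illegal
[wuw] — σ1 onset /w/, coda /w/ ok → phonotactically legal
Phonotactically legal: [wuw] → 1.

1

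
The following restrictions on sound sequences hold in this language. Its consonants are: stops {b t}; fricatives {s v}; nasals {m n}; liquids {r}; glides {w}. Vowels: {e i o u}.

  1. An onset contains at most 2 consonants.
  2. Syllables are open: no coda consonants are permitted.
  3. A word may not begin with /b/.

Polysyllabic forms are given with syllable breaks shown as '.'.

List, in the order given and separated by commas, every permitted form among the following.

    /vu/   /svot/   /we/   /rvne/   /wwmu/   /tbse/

/vu/, /we/

/vu/ — σ1 onset /v/, coda /∅/ ok → permitted
/svot/ — violates constraint 2: syllable 1 coda /t/ has 1 consonant (> 0) → not permitted
/we/ — σ1 onset /w/, coda /∅/ ok → permitted
/rvne/ — violates constraint 1: syllable 1 onset /rvn/ has 3 consonants (> 2) → not permitted
/wwmu/ — violates constraint 1: syllable 1 onset /wwm/ has 3 consonants (> 2) → not permitted
/tbse/ — violates constraint 1: syllable 1 onset /tbs/ has 3 consonants (> 2) → not permitted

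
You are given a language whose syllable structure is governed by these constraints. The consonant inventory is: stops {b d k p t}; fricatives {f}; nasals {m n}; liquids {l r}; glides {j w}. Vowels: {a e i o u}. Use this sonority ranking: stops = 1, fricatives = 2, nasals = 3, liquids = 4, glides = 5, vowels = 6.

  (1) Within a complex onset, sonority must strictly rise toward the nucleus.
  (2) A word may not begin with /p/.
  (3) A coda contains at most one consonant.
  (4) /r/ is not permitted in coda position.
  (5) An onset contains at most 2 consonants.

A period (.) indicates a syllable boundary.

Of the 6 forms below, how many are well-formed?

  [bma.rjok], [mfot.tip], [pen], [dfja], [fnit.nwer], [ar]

[bma.rjok] — σ1 onset /bm/ (1→3 rises), coda /∅/ ok; σ2 onset /rj/ (4→5 rises), coda /k/ ok → well-formed
[mfot.tip] — violates constraint 1: syllable 1 onset /mf/: /m/ (nasal, 3) → /f/ (fricative, 2) does not rise → ill-formed
[pen] — violates constraint 2: word begins with /p/ → ill-formed
[dfja] — violates constraint 5: syllable 1 onset /dfj/ has 3 consonants (> 2) → ill-formed
[fnit.nwer] — violates constraint 4: syllable 2 coda contains /r/ → ill-formed
[ar] — violates constraint 4: syllable 1 coda contains /r/ → ill-formed
Well-formed: [bma.rjok] → 1.

1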